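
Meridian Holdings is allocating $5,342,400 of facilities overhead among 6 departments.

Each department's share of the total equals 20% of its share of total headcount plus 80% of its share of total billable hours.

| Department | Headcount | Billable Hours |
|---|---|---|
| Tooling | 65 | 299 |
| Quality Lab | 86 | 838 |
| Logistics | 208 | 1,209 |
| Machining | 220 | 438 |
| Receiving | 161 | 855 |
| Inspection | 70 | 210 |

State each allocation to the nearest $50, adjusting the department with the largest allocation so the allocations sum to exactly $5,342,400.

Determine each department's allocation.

Tooling: $417,750 | Quality Lab: $1,043,950 | Logistics: $1,616,900 | Machining: $776,550 | Receiving: $1,161,750 | Inspection: $325,500

Headcount total 810; billable hours total 3,849.
Composite weights (20% headcount + 80% billable hours): Tooling 0.0782; Quality Lab 0.1954; Logistics 0.3026; Machining 0.1454; Receiving 0.2175; Inspection 0.0609.
Unrounded shares: Tooling 417,751.08; Quality Lab 1,043,956.67; Logistics 1,616,845.70; Machining 776,558.55; Receiving 1,161,766.76; Inspection 325,521.25.
Rounded to nearest $50: Tooling $417,750; Quality Lab $1,043,950; Logistics $1,616,850; Machining $776,550; Receiving $1,161,750; Inspection $325,500. Sum = $5,342,350.
Difference $5,342,400 − $5,342,350 = +$50 applied to largest allocation (Logistics): Logistics becomes $1,616,900.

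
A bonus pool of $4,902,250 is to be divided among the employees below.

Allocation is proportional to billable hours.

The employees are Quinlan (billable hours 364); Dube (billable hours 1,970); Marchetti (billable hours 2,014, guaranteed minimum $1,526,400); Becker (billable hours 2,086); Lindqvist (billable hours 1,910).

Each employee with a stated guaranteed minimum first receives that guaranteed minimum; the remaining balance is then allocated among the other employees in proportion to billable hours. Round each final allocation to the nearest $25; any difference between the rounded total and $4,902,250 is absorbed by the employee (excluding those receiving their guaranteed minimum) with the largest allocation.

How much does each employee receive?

Quinlan: $194,125 · Dube: $1,050,625 · Marchetti: $1,526,400 · Becker: $1,112,475 · Lindqvist: $1,018,625

Guaranteed amounts: Marchetti $1,526,400. Balance $3,375,850.
Balance split over remaining billable hours 6,330: Quinlan 194,124.71 → $194,125; Dube 1,050,619.98 → $1,050,625; Becker 1,112,483.90 → $1,112,475; Lindqvist 1,018,621.41 → $1,018,625.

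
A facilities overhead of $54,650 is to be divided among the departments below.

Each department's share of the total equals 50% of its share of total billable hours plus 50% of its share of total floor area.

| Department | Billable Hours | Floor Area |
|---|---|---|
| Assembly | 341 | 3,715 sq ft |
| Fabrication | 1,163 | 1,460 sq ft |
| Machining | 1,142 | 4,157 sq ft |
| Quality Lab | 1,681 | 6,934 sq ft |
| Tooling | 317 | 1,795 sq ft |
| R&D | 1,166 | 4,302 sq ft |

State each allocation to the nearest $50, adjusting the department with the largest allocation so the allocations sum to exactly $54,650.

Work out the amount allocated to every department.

Totals — billable hours 5,810, floor area 22,363.
Combined weights (50% billable hours + 50% floor area): Assembly 0.1124; Fabrication 0.1327; Machining 0.1912; Quality Lab 0.2997; Tooling 0.0674; R&D 0.1965.
Raw shares: Assembly 6,143.06; Fabrication 7,253.65; Machining 10,450.31; Quality Lab 16,378.45; Tooling 3,684.16; R&D 10,740.36.
At nearest $50: Assembly $6,150; Fabrication $7,250; Machining $10,450; Quality Lab $16,400; Tooling $3,700; R&D $10,750. Sum = $54,700.
Difference $54,650 − $54,700 = −$50 applied to largest allocation (Quality Lab): Quality Lab becomes $16,350.

Assembly: $6,150 · Fabrication: $7,250 · Machining: $10,450 · Quality Lab: $16,350 · Tooling: $3,700 · R&D: $10,750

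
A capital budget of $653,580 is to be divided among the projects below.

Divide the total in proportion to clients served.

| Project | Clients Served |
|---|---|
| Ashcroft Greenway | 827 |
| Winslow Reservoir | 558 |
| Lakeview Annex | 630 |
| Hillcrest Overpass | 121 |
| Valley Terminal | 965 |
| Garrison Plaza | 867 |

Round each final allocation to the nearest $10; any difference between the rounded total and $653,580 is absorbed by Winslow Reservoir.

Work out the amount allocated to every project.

Ashcroft Greenway: $136,220; Winslow Reservoir: $91,900; Lakeview Annex: $103,770; Hillcrest Overpass: $19,930; Valley Terminal: $158,950; Garrison Plaza: $142,810

Combined clients served = 3,968.
Raw shares: Ashcroft Greenway 827/3,968 × $653,580 = 136,217.40; Winslow Reservoir 558/3,968 × $653,580 = 91,909.69; Lakeview Annex 630/3,968 × $653,580 = 103,769.00; Hillcrest Overpass 121/3,968 × $653,580 = 19,930.24; Valley Terminal 965/3,968 × $653,580 = 158,947.76; Garrison Plaza 867/3,968 × $653,580 = 142,805.91.
At nearest $10: Ashcroft Greenway $136,220; Winslow Reservoir $91,910; Lakeview Annex $103,770; Hillcrest Overpass $19,930; Valley Terminal $158,950; Garrison Plaza $142,810. Sum = $653,590.
Difference $653,580 − $653,590 = −$10 applied to Winslow Reservoir: Winslow Reservoir becomes $91,900.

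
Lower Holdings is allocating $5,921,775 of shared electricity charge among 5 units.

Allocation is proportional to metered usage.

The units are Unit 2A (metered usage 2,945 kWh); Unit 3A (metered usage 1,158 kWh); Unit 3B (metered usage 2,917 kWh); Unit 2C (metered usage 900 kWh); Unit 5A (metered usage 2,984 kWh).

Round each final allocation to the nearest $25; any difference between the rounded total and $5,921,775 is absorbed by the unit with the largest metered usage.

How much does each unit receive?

Metered usage total: 2,945 + 1,158 + 2,917 + 900 + 2,984 = 10,904.
Raw shares: Unit 2A 1,599,378.89; Unit 3A 628,889.90; Unit 3B 1,584,172.57; Unit 2C 488,774.53; Unit 5A 1,620,559.12.
At nearest $25: Unit 2A $1,599,375; Unit 3A $628,900; Unit 3B $1,584,175; Unit 2C $488,775; Unit 5A $1,620,550. Sum = $5,921,775.
No rounding difference to absorb.

Unit 2A: $1,599,375 · Unit 3A: $628,900 · Unit 3B: $1,584,175 · Unit 2C: $488,775 · Unit 5A: $1,620,550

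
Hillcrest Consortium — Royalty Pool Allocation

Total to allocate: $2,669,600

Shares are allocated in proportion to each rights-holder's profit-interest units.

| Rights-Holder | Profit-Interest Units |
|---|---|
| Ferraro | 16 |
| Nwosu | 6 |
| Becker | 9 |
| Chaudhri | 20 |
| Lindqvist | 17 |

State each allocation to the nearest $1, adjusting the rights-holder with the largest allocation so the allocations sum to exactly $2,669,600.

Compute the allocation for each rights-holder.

Profit-interest units total: 68.
Raw shares: Ferraro 16/68 × $2,669,600 = 628,141.18; Nwosu 6/68 × $2,669,600 = 235,552.94; Becker 9/68 × $2,669,600 = 353,329.41; Chaudhri 20/68 × $2,669,600 = 785,176.47; Lindqvist 17/68 × $2,669,600 = 667,400.00.
After rounding ($1): Ferraro $628,141; Nwosu $235,553; Becker $353,329; Chaudhri $785,176; Lindqvist $667,400. Sum = $2,669,599.
Difference $2,669,600 − $2,669,599 = +$1 applied to largest allocation (Chaudhri): Chaudhri becomes $785,177.

Ferraro: $628,141; Nwosu: $235,553; Becker: $353,329; Chaudhri: $785,177; Lindqvist: $667,400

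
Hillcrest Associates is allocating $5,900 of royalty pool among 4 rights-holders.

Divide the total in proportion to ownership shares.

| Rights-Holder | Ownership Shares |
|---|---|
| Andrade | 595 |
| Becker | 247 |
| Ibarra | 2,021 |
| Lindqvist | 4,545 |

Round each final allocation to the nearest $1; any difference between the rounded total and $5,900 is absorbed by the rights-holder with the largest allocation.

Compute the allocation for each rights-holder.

Sum of ownership shares: 7,408.
Pro-rata amounts: Andrade 595/7,408 × $5,900 = 473.88; Becker 247/7,408 × $5,900 = 196.72; Ibarra 2,021/7,408 × $5,900 = 1,609.60; Lindqvist 4,545/7,408 × $5,900 = 3,619.80.
At nearest $1: Andrade $474; Becker $197; Ibarra $1,610; Lindqvist $3,620. Sum = $5,901.
Difference $5,900 − $5,901 = −$1 applied to largest allocation (Lindqvist): Lindqvist becomes $3,619.

Andrade: $474; Becker: $197; Ibarra: $1,610; Lindqvist: $3,619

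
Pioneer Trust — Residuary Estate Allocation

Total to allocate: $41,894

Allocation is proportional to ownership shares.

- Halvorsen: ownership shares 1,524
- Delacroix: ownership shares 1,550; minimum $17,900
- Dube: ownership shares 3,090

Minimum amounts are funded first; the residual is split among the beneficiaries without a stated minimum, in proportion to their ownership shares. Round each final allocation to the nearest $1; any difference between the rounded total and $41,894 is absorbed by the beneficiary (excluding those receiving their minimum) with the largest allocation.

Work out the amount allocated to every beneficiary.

Fund the minimums — Delacroix $17,900. Residual $23,994.
Residual split over remaining ownership shares 4,614: Halvorsen 7,925.20 → $7,925; Dube 16,068.80 → $16,069.

Halvorsen: $7,925 · Delacroix: $17,900 · Dube: $16,069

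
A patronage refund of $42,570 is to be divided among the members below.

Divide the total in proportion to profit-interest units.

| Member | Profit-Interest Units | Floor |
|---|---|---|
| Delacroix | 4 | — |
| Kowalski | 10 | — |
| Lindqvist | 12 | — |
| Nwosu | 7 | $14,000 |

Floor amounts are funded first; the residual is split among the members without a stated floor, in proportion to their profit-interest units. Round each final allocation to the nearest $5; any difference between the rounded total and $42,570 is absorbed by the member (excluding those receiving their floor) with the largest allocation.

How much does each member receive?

Delacroix: $4,395; Kowalski: $10,990; Lindqvist: $13,185; Nwosu: $14,000

Minimums first: Nwosu $14,000. Remaining pool $28,570.
Remaining pool split over remaining profit-interest units 26: Delacroix 4,395.38 → $4,395; Kowalski 10,988.46 → $10,990; Lindqvist 13,186.15 → $13,185.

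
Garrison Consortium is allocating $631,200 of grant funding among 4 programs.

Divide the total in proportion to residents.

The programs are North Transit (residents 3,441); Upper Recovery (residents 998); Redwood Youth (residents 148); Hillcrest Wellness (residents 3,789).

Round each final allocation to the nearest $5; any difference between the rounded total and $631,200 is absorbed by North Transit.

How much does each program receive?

North Transit: $259,310 · Upper Recovery: $75,205 · Redwood Youth: $11,155 · Hillcrest Wellness: $285,530

Residents total: 8,376.
Proportional shares: North Transit 3,441/8,376 × $631,200 = 259,307.45; Upper Recovery 998/8,376 × $631,200 = 75,207.45; Redwood Youth 148/8,376 × $631,200 = 11,153.01; Hillcrest Wellness 3,789/8,376 × $631,200 = 285,532.09.
Rounded to nearest $5: North Transit $259,305; Upper Recovery $75,205; Redwood Youth $11,155; Hillcrest Wellness $285,530. Sum = $631,195.
Difference $631,200 − $631,195 = +$5 applied to North Transit: North Transit becomes $259,310.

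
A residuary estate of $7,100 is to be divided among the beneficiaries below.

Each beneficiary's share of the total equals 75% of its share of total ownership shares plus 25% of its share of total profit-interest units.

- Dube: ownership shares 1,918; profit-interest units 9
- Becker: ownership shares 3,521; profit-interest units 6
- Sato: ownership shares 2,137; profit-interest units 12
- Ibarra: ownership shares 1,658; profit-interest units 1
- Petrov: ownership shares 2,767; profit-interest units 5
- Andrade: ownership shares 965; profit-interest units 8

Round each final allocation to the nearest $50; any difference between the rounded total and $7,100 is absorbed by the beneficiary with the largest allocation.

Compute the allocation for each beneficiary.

Dube: $1,200 · Becker: $1,700 · Sato: $1,400 · Ibarra: $700 · Petrov: $1,350 · Andrade: $750

Ownership shares total 12,966; profit-interest units total 41.
Blended shares (75% ownership shares + 25% profit-interest units): Dube 0.1658; Becker 0.2403; Sato 0.1968; Ibarra 0.1020; Petrov 0.1905; Andrade 0.1046.
Proportional shares: Dube 1,177.34; Becker 1,705.79; Sato 1,397.16; Ibarra 724.22; Petrov 1,352.84; Andrade 742.66.
Rounded to nearest $50: Dube $1,200; Becker $1,700; Sato $1,400; Ibarra $700; Petrov $1,350; Andrade $750. Sum = $7,100.
No rounding difference to absorb.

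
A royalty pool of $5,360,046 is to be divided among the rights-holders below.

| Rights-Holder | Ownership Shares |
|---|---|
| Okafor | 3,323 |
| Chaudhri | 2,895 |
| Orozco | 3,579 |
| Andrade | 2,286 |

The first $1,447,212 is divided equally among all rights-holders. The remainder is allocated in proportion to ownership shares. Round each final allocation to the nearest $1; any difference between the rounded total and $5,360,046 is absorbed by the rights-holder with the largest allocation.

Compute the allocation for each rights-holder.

Okafor: $1,437,889 | Chaudhri: $1,299,290 | Orozco: $1,520,789 | Andrade: $1,102,078

$1,447,212 shared equally gives $361,803 per rights-holder.
Remainder $3,912,834 by ownership shares (total 12,083): Okafor 1,076,086.02 → $1,076,086; Chaudhri 937,486.92 → $937,487; Orozco 1,158,986.42 → $1,158,986; Andrade 740,274.64 → $740,275.
Totals: Okafor $361,803 + $1,076,086 = $1,437,889; Chaudhri $361,803 + $937,487 = $1,299,290; Orozco $361,803 + $1,158,986 = $1,520,789; Andrade $361,803 + $740,275 = $1,102,078.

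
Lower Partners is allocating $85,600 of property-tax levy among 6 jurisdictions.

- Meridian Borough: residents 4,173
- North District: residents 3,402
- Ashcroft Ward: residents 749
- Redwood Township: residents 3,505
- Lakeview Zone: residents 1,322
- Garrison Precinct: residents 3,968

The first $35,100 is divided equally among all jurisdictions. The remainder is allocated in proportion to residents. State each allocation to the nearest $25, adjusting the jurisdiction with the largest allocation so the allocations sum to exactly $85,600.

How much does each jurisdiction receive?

Equal tier: $35,100 ÷ 6 = $5,850 apiece.
Remainder $50,500 by residents (total 17,119): Meridian Borough 12,310.09 → $12,300; North District 10,035.69 → $10,025; Ashcroft Ward 2,209.50 → $2,200; Redwood Township 10,339.54 → $10,350; Lakeview Zone 3,899.82 → $3,900; Garrison Precinct 11,705.36 → $11,700.
Rounding difference +$25 on remainder applied to Meridian Borough.
Totals: Meridian Borough $5,850 + $12,325 = $18,175; North District $5,850 + $10,025 = $15,875; Ashcroft Ward $5,850 + $2,200 = $8,050; Redwood Township $5,850 + $10,350 = $16,200; Lakeview Zone $5,850 + $3,900 = $9,750; Garrison Precinct $5,850 + $11,700 = $17,550.

Meridian Borough: $18,175; North District: $15,875; Ashcroft Ward: $8,050; Redwood Township: $16,200; Lakeview Zone: $9,750; Garrison Precinct: $17,550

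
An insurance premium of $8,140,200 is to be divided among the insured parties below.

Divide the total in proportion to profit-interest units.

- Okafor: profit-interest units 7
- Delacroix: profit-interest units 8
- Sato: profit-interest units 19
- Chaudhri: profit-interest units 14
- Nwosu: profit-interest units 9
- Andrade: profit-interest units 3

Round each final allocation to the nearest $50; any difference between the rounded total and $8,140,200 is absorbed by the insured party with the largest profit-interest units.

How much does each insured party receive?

Total profit-interest units = 60.
Raw shares: Okafor 7/60 × $8,140,200 = 949,690.00; Delacroix 8/60 × $8,140,200 = 1,085,360.00; Sato 19/60 × $8,140,200 = 2,577,730.00; Chaudhri 14/60 × $8,140,200 = 1,899,380.00; Nwosu 9/60 × $8,140,200 = 1,221,030.00; Andrade 3/60 × $8,140,200 = 407,010.00.
Rounded to nearest $50: Okafor $949,700; Delacroix $1,085,350; Sato $2,577,750; Chaudhri $1,899,400; Nwosu $1,221,050; Andrade $407,000. Sum = $8,140,250.
Difference $8,140,200 − $8,140,250 = −$50 applied to largest profit-interest units (Sato): Sato becomes $2,577,700.

Okafor: $949,700 · Delacroix: $1,085,350 · Sato: $2,577,700 · Chaudhri: $1,899,400 · Nwosu: $1,221,050 · Andrade: $407,000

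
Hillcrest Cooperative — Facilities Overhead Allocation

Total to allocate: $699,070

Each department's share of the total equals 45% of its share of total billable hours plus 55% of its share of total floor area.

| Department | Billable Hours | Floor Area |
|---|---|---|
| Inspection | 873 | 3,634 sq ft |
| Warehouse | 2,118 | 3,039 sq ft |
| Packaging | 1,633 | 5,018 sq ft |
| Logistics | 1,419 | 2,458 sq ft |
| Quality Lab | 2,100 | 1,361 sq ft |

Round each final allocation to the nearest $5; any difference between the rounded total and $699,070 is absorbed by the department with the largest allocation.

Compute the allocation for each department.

Inspection: $123,810 | Warehouse: $157,160 | Packaging: $187,485 | Logistics: $115,750 | Quality Lab: $114,865

Totals — billable hours 8,143, floor area 15,510.
Combined weights (45% billable hours + 55% floor area): Inspection 0.1771; Warehouse 0.2248; Packaging 0.2682; Logistics 0.1656; Quality Lab 0.1643.
Unrounded shares: Inspection 123,811.69; Warehouse 157,158.82; Packaging 187,481.08; Logistics 115,752.13; Quality Lab 114,866.29.
At nearest $5: Inspection $123,810; Warehouse $157,160; Packaging $187,480; Logistics $115,750; Quality Lab $114,865. Sum = $699,065.
Difference $699,070 − $699,065 = +$5 applied to largest allocation (Packaging): Packaging becomes $187,485.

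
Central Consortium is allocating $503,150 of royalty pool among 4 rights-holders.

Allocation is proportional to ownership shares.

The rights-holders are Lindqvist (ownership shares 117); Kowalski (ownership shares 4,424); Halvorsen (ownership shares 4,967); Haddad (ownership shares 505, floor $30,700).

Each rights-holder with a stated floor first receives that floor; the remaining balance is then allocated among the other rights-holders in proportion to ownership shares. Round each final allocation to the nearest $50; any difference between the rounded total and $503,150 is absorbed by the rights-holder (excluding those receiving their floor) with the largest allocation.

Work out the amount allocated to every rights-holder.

Lindqvist: $5,800 | Kowalski: $219,850 | Halvorsen: $246,800 | Haddad: $30,700

Minimums first: Haddad $30,700. Remaining pool $472,450.
Remaining pool split over remaining ownership shares 9,508: Lindqvist 5,813.70 → $5,800; Kowalski 219,827.39 → $219,850; Halvorsen 246,808.91 → $246,800.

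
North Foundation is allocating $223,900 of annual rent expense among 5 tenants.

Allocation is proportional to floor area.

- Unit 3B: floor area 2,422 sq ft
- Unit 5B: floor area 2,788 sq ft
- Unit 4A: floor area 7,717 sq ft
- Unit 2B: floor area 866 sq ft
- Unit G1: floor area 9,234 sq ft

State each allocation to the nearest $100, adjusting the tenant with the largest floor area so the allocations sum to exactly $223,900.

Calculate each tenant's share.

Unit 3B: $23,500 · Unit 5B: $27,100 · Unit 4A: $75,000 · Unit 2B: $8,400 · Unit G1: $89,900

Floor area total: 23,027.
Raw shares: Unit 3B 2,422/23,027 × $223,900 = 23,549.998; Unit 5B 2,788/23,027 × $223,900 = 27,108.75; Unit 4A 7,717/23,027 × $223,900 = 75,035.23; Unit 2B 866/23,027 × $223,900 = 8,420.44; Unit G1 9,234/23,027 × $223,900 = 89,785.58.
At nearest $100: Unit 3B $23,500; Unit 5B $27,100; Unit 4A $75,000; Unit 2B $8,400; Unit G1 $89,800. Sum = $223,800.
Difference $223,900 − $223,800 = +$100 applied to largest floor area (Unit G1): Unit G1 becomes $89,900.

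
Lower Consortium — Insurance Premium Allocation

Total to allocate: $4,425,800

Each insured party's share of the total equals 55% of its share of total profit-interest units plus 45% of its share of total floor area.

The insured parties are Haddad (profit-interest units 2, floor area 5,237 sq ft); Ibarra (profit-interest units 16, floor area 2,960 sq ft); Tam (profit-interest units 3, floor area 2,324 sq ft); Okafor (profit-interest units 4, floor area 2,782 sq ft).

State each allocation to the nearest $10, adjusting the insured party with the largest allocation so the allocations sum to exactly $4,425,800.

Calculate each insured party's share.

Profit-interest units total 25; floor area total 13,303.
Composite weights (55% profit-interest units + 45% floor area): Haddad 0.2212; Ibarra 0.4521; Tam 0.1446; Okafor 0.1821.
Pro-rata amounts: Haddad 978,773.50; Ibarra 2,001,027.18; Tam 640,031.96; Okafor 805,967.36.
Rounded to nearest $10: Haddad $978,770; Ibarra $2,001,030; Tam $640,030; Okafor $805,970. Sum = $4,425,800.
Sum already equals the total — no adjustment.

Haddad: $978,770; Ibarra: $2,001,030; Tam: $640,030; Okafor: $805,970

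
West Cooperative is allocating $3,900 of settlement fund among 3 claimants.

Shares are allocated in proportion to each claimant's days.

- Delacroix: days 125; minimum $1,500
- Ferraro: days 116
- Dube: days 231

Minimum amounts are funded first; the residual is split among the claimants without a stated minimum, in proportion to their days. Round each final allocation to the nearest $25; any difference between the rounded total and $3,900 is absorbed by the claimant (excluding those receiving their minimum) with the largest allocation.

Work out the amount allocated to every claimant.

Minimums first: Delacroix $1,500. Residual $2,400.
Residual split over remaining days 347: Ferraro 802.31 → $800; Dube 1,597.69 → $1,600.

Delacroix: $1,500; Ferraro: $800; Dube: $1,600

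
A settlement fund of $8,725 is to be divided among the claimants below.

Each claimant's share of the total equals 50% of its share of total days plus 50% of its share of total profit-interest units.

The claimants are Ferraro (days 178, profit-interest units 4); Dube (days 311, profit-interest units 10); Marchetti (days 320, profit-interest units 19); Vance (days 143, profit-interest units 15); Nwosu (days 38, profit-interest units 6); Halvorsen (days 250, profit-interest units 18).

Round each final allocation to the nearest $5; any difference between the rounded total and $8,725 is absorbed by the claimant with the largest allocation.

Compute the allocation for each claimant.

Days total 1,240; profit-interest units total 72.
Blended shares (50% days + 50% profit-interest units): Ferraro 0.0996; Dube 0.1948; Marchetti 0.2610; Vance 0.1618; Nwosu 0.0570; Halvorsen 0.2258.
Proportional shares: Ferraro 868.59; Dube 1,700.05; Marchetti 2,277.02; Vance 1,411.95; Nwosu 497.23; Halvorsen 1,970.16.
Rounded to nearest $5: Ferraro $870; Dube $1,700; Marchetti $2,275; Vance $1,410; Nwosu $495; Halvorsen $1,970. Sum = $8,720.
Difference $8,725 − $8,720 = +$5 applied to largest allocation (Marchetti): Marchetti becomes $2,280.

Ferraro: $870 · Dube: $1,700 · Marchetti: $2,280 · Vance: $1,410 · Nwosu: $495 · Halvorsen: $1,970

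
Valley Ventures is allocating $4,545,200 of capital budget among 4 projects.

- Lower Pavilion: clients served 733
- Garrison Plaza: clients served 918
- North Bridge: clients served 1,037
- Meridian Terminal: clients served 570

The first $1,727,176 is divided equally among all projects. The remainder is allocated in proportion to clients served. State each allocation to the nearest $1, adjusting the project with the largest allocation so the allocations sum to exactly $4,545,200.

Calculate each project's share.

Lower Pavilion: $1,065,806 · Garrison Plaza: $1,225,823 · North Bridge: $1,328,753 · Meridian Terminal: $924,818

$1,727,176 shared equally gives $431,794 per project.
Remainder $2,818,024 by clients served (total 3,258): Lower Pavilion 634,012.15 → $634,012; Garrison Plaza 794,028.86 → $794,029; North Bridge 896,958.53 → $896,959; Meridian Terminal 493,024.46 → $493,024.
Totals: Lower Pavilion $431,794 + $634,012 = $1,065,806; Garrison Plaza $431,794 + $794,029 = $1,225,823; North Bridge $431,794 + $896,959 = $1,328,753; Meridian Terminal $431,794 + $493,024 = $924,818.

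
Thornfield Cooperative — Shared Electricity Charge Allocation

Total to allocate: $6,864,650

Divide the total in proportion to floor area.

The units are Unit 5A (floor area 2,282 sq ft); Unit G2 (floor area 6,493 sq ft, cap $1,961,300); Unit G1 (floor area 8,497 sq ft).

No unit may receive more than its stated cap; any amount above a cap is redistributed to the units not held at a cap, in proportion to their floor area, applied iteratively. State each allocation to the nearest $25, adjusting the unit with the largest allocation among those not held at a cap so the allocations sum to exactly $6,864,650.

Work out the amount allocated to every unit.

Unit 5A: $1,038,075 · Unit G2: $1,961,300 · Unit G1: $3,865,275

Total floor area = 17,272.
Pro-rata shares before constraints: Unit 5A 906,966.84; Unit G2 2,580,602.85; Unit G1 3,377,080.31.
Capped: Unit G2 ($1,961,300); residual $4,903,350 reallocated over remaining floor area 10,779.
Shares after redistribution: Unit 5A 1,038,078.18 → $1,038,075; Unit G1 3,865,271.82 → $3,865,275.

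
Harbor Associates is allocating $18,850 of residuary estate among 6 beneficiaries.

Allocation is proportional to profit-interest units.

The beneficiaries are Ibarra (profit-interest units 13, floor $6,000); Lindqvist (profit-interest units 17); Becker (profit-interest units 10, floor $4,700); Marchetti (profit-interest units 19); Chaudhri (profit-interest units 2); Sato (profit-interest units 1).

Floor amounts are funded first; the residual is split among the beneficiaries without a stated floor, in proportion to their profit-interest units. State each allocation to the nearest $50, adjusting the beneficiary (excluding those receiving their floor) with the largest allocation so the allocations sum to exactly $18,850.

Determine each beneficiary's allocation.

Guaranteed amounts: Ibarra $6,000; Becker $4,700. Balance $8,150.
Balance split over remaining profit-interest units 39: Lindqvist 3,552.56 → $3,550; Marchetti 3,970.51 → $3,950; Chaudhri 417.95 → $400; Sato 208.97 → $200.
Rounding difference +$50 applied to Marchetti → $4,000.

Ibarra: $6,000 · Lindqvist: $3,550 · Becker: $4,700 · Marchetti: $4,000 · Chaudhri: $400 · Sato: $200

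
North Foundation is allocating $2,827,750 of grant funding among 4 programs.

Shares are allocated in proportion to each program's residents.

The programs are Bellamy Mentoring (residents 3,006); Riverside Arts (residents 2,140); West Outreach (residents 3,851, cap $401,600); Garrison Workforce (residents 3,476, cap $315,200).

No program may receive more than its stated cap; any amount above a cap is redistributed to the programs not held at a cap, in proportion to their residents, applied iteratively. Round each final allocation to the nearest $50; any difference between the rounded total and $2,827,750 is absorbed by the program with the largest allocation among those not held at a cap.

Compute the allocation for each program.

Combined residents = 12,473.
Unconstrained shares: Bellamy Mentoring 681,489.34; Riverside Arts 485,158.74; West Outreach 873,059.03; Garrison Workforce 788,042.89.
Capped: West Outreach ($401,600), Garrison Workforce ($315,200); balance $2,110,950 reallocated over remaining residents 5,146.
Shares after redistribution: Bellamy Mentoring 1,233,096.72 → $1,233,100; Riverside Arts 877,853.28 → $877,850.

Bellamy Mentoring: $1,233,100; Riverside Arts: $877,850; West Outreach: $401,600; Garrison Workforce: $315,200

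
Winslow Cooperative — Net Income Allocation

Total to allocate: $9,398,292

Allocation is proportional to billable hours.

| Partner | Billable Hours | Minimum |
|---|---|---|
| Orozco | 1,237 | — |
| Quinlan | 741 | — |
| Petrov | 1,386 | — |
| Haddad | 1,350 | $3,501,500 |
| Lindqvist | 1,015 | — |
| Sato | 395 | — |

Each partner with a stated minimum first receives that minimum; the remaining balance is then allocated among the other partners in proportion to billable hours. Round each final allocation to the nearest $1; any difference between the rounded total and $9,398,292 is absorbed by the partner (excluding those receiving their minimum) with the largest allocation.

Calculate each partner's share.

Orozco: $1,527,929 | Quinlan: $915,275 | Petrov: $1,711,971 | Haddad: $3,501,500 | Lindqvist: $1,253,717 | Sato: $487,900

Guaranteed amounts: Haddad $3,501,500. Residual $5,896,792.
Residual split over remaining billable hours 4,774: Orozco 1,527,928.72 → $1,527,929; Quinlan 915,275.00 → $915,275; Petrov 1,711,971.87 → $1,711,972; Lindqvist 1,253,716.77 → $1,253,717; Sato 487,899.63 → $487,900.
Rounding difference −$1 applied to Petrov → $1,711,971.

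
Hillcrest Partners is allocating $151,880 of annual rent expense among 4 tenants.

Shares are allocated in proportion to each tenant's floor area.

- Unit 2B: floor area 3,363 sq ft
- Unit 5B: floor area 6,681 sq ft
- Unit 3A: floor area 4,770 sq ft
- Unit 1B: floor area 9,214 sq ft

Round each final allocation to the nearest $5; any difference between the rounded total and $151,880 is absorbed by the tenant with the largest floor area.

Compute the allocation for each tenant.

Unit 2B: $21,255 | Unit 5B: $42,230 | Unit 3A: $30,150 | Unit 1B: $58,245

Floor area total: 24,028.
Pro-rata amounts: Unit 2B 3,363/24,028 × $151,880 = 21,257.38; Unit 5B 6,681/24,028 × $151,880 = 42,230.33; Unit 3A 4,770/24,028 × $151,880 = 30,150.97; Unit 1B 9,214/24,028 × $151,880 = 58,241.32.
After rounding ($5): Unit 2B $21,255; Unit 5B $42,230; Unit 3A $30,150; Unit 1B $58,240. Sum = $151,875.
Difference $151,880 − $151,875 = +$5 applied to largest floor area (Unit 1B): Unit 1B becomes $58,245.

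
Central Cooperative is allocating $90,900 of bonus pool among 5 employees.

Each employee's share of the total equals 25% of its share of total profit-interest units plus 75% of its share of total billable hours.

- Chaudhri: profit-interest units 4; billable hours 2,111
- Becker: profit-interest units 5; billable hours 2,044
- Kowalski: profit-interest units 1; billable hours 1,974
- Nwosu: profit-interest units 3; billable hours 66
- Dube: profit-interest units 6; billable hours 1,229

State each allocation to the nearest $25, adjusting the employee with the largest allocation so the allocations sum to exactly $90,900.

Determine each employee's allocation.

Chaudhri: $24,175; Becker: $24,750; Kowalski: $19,325; Nwosu: $4,200; Dube: $18,450

Profit-interest units total 19; billable hours total 7,424.
Combined weights (25% profit-interest units + 75% billable hours): Chaudhri 0.2659; Becker 0.2723; Kowalski 0.2126; Nwosu 0.0461; Dube 0.2031.
Raw shares: Chaudhri 24,169.64; Becker 24,750.43; Kowalski 19,323.40; Nwosu 4,194.24; Dube 18,462.29.
At nearest $25: Chaudhri $24,175; Becker $24,750; Kowalski $19,325; Nwosu $4,200; Dube $18,450. Sum = $90,900.
Sum already equals the total — no adjustment.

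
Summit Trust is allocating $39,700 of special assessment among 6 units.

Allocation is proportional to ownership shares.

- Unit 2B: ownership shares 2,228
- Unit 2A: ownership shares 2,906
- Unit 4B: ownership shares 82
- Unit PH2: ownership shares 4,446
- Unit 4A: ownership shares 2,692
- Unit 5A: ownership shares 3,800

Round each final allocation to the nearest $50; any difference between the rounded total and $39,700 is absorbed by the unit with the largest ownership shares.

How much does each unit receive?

Combined ownership shares = 2,228 + 2,906 + 82 + 4,446 + 2,692 + 3,800 = 16,154.
Proportional shares: Unit 2B 5,475.52; Unit 2A 7,141.77; Unit 4B 201.52; Unit PH2 10,926.47; Unit 4A 6,615.85; Unit 5A 9,338.86.
At nearest $50: Unit 2B $5,500; Unit 2A $7,150; Unit 4B $200; Unit PH2 $10,950; Unit 4A $6,600; Unit 5A $9,350. Sum = $39,750.
Difference $39,700 − $39,750 = −$50 applied to largest ownership shares (Unit PH2): Unit PH2 becomes $10,900.

Unit 2B: $5,500; Unit 2A: $7,150; Unit 4B: $200; Unit PH2: $10,900; Unit 4A: $6,600; Unit 5A: $9,350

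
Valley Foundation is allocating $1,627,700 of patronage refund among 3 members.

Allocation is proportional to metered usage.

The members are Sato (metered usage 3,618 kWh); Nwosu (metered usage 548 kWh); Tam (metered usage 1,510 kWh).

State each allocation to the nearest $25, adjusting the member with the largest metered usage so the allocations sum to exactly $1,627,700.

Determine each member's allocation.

Sato: $1,037,525 | Nwosu: $157,150 | Tam: $433,025

Combined metered usage = 3,618 + 548 + 1,510 = 5,676.
Unrounded shares: Sato 1,037,529.70; Nwosu 157,149.33; Tam 433,020.97.
After rounding ($25): Sato $1,037,525; Nwosu $157,150; Tam $433,025. Sum = $1,627,700.
No rounding difference to absorb.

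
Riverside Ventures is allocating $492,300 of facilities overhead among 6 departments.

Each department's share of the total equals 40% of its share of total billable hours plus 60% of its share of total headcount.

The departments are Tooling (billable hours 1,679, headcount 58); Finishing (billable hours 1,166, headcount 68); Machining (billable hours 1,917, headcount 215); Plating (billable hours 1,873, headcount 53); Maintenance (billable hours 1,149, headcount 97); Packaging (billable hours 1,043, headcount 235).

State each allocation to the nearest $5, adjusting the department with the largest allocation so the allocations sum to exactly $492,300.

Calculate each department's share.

Billable hours total 8,827; headcount total 726.
Combined weights (40% billable hours + 60% headcount): Tooling 0.1240; Finishing 0.1090; Machining 0.2646; Plating 0.1287; Maintenance 0.1322; Packaging 0.2415.
Pro-rata amounts: Tooling 61,054.37; Finishing 53,678.54; Machining 130,240.81; Plating 63,347.98; Maintenance 65,098.21; Packaging 118,880.09.
After rounding ($5): Tooling $61,055; Finishing $53,680; Machining $130,240; Plating $63,350; Maintenance $65,100; Packaging $118,880. Sum = $492,305.
Difference $492,300 − $492,305 = −$5 applied to largest allocation (Machining): Machining becomes $130,235.

Tooling: $61,055; Finishing: $53,680; Machining: $130,235; Plating: $63,350; Maintenance: $65,100; Packaging: $118,880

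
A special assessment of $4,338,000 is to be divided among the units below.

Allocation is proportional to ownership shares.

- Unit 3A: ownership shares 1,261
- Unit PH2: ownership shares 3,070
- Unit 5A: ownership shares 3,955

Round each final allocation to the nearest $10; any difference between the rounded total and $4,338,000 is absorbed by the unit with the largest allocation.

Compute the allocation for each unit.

Ownership shares total: 8,286.
Raw shares: Unit 3A 1,261/8,286 × $4,338,000 = 660,175.96; Unit PH2 3,070/8,286 × $4,338,000 = 1,607,248.37; Unit 5A 3,955/8,286 × $4,338,000 = 2,070,575.67.
After rounding ($10): Unit 3A $660,180; Unit PH2 $1,607,250; Unit 5A $2,070,580. Sum = $4,338,010.
Difference $4,338,000 − $4,338,010 = −$10 applied to largest allocation (Unit 5A): Unit 5A becomes $2,070,570.

Unit 3A: $660,180; Unit PH2: $1,607,250; Unit 5A: $2,070,570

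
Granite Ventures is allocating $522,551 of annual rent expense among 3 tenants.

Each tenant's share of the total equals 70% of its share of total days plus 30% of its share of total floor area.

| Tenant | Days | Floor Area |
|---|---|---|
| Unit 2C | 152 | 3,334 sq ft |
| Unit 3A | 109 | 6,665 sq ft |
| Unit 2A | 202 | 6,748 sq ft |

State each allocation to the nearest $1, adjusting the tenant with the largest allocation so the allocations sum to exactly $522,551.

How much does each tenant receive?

Unit 2C: $151,294; Unit 3A: $148,503; Unit 2A: $222,754

Totals — days 463, floor area 16,747.
Combined weights (70% days + 30% floor area): Unit 2C 0.2895; Unit 3A 0.2842; Unit 2A 0.4263.
Pro-rata amounts: Unit 2C 151,294.06; Unit 3A 148,503.42; Unit 2A 222,753.52.
After rounding ($1): Unit 2C $151,294; Unit 3A $148,503; Unit 2A $222,754. Sum = $522,551.
Sum already equals the total — no adjustment.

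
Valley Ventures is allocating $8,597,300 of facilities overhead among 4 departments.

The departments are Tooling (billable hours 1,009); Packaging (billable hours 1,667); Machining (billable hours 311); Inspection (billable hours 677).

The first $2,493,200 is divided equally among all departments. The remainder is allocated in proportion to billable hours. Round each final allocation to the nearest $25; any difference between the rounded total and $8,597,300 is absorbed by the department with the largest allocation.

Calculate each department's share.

First tranche $2,493,200 split equally: $623,300 each.
Remainder $6,104,100 by billable hours (total 3,664): Tooling 1,680,959.85 → $1,680,950; Packaging 2,777,165.58 → $2,777,175; Machining 518,115.47 → $518,125; Inspection 1,127,859.09 → $1,127,850.
Totals: Tooling $623,300 + $1,680,950 = $2,304,250; Packaging $623,300 + $2,777,175 = $3,400,475; Machining $623,300 + $518,125 = $1,141,425; Inspection $623,300 + $1,127,850 = $1,751,150.

Tooling: $2,304,250; Packaging: $3,400,475; Machining: $1,141,425; Inspection: $1,751,150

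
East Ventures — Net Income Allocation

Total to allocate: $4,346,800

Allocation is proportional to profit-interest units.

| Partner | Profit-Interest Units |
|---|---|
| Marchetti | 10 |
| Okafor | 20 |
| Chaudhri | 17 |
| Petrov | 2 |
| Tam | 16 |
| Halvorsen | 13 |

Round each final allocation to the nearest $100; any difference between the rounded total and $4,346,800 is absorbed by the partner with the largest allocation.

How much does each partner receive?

Marchetti: $557,300; Okafor: $1,114,400; Chaudhri: $947,400; Petrov: $111,500; Tam: $891,700; Halvorsen: $724,500

Profit-interest units total: 78.
Proportional shares: Marchetti 10/78 × $4,346,800 = 557,282.05; Okafor 20/78 × $4,346,800 = 1,114,564.10; Chaudhri 17/78 × $4,346,800 = 947,379.49; Petrov 2/78 × $4,346,800 = 111,456.41; Tam 16/78 × $4,346,800 = 891,651.28; Halvorsen 13/78 × $4,346,800 = 724,466.67.
Rounded to nearest $100: Marchetti $557,300; Okafor $1,114,600; Chaudhri $947,400; Petrov $111,500; Tam $891,700; Halvorsen $724,500. Sum = $4,347,000.
Difference $4,346,800 − $4,347,000 = −$200 applied to largest allocation (Okafor): Okafor becomes $1,114,400.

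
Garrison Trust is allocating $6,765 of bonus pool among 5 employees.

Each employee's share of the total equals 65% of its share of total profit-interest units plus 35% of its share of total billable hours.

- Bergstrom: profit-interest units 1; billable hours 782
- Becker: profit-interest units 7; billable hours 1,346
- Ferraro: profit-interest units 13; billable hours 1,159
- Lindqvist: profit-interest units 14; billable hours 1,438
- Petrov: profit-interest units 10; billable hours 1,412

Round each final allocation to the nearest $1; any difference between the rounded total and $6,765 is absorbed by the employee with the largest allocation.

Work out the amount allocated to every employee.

Bergstrom: $399 | Becker: $1,203 | Ferraro: $1,717 | Lindqvist: $1,924 | Petrov: $1,522

Totals — profit-interest units 45, billable hours 6,137.
Composite weights (65% profit-interest units + 35% billable hours): Bergstrom 0.0590; Becker 0.1779; Ferraro 0.2539; Lindqvist 0.2842; Petrov 0.2250.
Raw shares: Bergstrom 399.42; Becker 1,203.32; Ferraro 1,717.48; Lindqvist 1,922.84; Petrov 1,521.94.
After rounding ($1): Bergstrom $399; Becker $1,203; Ferraro $1,717; Lindqvist $1,923; Petrov $1,522. Sum = $6,764.
Difference $6,765 − $6,764 = +$1 applied to largest allocation (Lindqvist): Lindqvist becomes $1,924.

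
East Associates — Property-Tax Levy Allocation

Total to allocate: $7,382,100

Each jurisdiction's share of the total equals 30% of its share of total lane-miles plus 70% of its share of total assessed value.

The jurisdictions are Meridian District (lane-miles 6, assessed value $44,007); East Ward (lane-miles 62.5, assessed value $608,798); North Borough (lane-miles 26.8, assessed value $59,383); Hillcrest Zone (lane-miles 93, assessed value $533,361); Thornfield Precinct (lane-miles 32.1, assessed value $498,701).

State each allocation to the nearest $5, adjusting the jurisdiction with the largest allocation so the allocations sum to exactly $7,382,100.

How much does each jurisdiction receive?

Lane-miles total 220.4; assessed value total 1,744,250.
Blended shares (30% lane-miles + 70% assessed value): Meridian District 0.0258; East Ward 0.3294; North Borough 0.0603; Hillcrest Zone 0.3406; Thornfield Precinct 0.2438.
Unrounded shares: Meridian District 190,663.38; East Ward 2,431,623.64; North Borough 445,219.12; Hillcrest Zone 2,514,606.96; Thornfield Precinct 1,799,986.90.
Rounded to nearest $5: Meridian District $190,665; East Ward $2,431,625; North Borough $445,220; Hillcrest Zone $2,514,605; Thornfield Precinct $1,799,985. Sum = $7,382,100.
No rounding difference to absorb.

Meridian District: $190,665 · East Ward: $2,431,625 · North Borough: $445,220 · Hillcrest Zone: $2,514,605 · Thornfield Precinct: $1,799,985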